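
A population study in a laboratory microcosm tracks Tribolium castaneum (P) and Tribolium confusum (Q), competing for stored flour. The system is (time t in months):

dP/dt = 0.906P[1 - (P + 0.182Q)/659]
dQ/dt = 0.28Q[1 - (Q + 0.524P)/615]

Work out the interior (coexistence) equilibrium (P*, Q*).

P* ≈ 605, Q* ≈ 298

Setting both brackets to zero gives the nullclines P + 0.182Q = 659 and 0.524P + Q = 615.
Substituting Q = 615 - 0.524P into the first: P(1 - 0.182·0.524) = 659 - 0.182·615.
So P* = 547/0.905 = 605, and then Q* = 615 - 0.524·605 = 298.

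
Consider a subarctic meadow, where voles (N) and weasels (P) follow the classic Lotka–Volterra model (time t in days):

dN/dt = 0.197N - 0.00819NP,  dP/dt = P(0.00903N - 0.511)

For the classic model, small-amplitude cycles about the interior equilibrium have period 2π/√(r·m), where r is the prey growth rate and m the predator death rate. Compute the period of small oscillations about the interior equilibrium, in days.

T ≈ 19.8 days

Here r = 0.197 and m = 0.511, so r·m = 0.101.
ω = √0.101 = 0.317 per day, hence T = 2π/ω ≈ 19.8 days.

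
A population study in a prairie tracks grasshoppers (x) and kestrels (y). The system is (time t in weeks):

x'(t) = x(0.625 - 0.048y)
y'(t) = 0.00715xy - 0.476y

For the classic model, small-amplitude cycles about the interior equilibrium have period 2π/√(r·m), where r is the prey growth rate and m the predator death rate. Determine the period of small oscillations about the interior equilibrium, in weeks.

Here r = 0.625 and m = 0.476, so r·m = 0.297.
ω = √0.297 = 0.545 per week, hence T = 2π/ω ≈ 11.5 weeks.

T ≈ 11.5 weeks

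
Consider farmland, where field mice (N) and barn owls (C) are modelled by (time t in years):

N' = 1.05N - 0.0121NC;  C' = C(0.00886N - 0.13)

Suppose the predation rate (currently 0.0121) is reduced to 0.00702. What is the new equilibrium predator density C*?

At the interior fixed point, setting dN/dt = 0 with N > 0 fixes C* = (prey growth rate)/(NC coefficient) — independent of the other coefficients.
With the change, C* = 1.05/0.00702 = 150; it rises from 86.8.

C* ≈ 150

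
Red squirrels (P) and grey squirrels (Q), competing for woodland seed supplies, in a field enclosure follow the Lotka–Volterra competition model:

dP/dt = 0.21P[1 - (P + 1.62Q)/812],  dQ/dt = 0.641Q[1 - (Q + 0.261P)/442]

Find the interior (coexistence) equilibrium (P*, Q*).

Setting both brackets to zero gives the nullclines P + 1.62Q = 812 and 0.261P + Q = 442.
Substituting Q = 442 - 0.261P into the first: P(1 - 1.62·0.261) = 812 - 1.62·442.
So P* = 96/0.577 = 166, and then Q* = 442 - 0.261·166 = 399.

P* ≈ 166, Q* ≈ 399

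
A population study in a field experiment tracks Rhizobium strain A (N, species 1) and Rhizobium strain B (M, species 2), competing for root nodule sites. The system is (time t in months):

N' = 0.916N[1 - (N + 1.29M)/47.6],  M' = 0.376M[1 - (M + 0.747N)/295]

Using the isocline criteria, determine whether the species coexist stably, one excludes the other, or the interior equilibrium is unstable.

species 2 excludes species 1

Compare the nullcline intercepts: K1/α12 = 47.6/1.29 = 36.9 < K2 = 295; K2/α21 = 295/0.747 = 395 > K1 = 47.6.
Since the inequalities point opposite ways, species 2 can invade but species 1 cannot.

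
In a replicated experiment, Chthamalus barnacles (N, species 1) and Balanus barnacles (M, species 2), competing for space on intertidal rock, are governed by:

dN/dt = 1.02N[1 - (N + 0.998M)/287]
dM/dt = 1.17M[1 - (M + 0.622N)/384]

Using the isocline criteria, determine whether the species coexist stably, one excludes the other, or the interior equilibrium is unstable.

Compare the nullcline intercepts: K1/α12 = 287/0.998 = 288 < K2 = 384; K2/α21 = 384/0.622 = 617 > K1 = 287.
Since the inequalities point opposite ways, species 2 can invade but species 1 cannot.

species 2 excludes species 1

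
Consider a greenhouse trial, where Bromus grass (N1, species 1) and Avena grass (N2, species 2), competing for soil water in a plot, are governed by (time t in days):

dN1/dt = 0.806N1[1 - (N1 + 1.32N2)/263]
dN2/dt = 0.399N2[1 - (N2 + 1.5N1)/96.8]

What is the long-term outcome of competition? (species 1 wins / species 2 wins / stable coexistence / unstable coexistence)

species 1 excludes species 2

Compare the nullcline intercepts: K1/α12 = 263/1.32 = 199 > K2 = 96.8; K2/α21 = 96.8/1.5 = 64.5 < K1 = 263.
Since the inequalities point opposite ways, species 1 can invade but species 2 cannot.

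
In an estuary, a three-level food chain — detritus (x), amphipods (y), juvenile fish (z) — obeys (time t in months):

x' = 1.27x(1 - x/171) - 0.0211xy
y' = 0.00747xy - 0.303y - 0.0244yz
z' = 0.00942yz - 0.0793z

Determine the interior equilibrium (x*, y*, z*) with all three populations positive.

x* ≈ 147, y* ≈ 8.42, z* ≈ 32.6

From dz/dt = 0: 0.00942y* = 0.0793, so y* = 8.42.
From dx/dt = 0: 1.27(1 - x*/171) = 0.0211·8.42, giving x* = 171·(1 - 0.14) = 147.
From dy/dt = 0: 0.00747·147 - 0.303 = 0.0244z*, so z* = 0.796/0.0244 = 32.6.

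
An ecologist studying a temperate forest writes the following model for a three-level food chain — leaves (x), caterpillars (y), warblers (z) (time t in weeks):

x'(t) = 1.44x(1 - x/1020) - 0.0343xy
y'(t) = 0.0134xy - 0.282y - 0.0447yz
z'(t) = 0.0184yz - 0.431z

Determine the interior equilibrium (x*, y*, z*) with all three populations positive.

From dz/dt = 0: 0.0184y* = 0.431, so y* = 23.4.
From dx/dt = 0: 1.44(1 - x*/1020) = 0.0343·23.4, giving x* = 1020·(1 - 0.558) = 451.
From dy/dt = 0: 0.0134·451 - 0.282 = 0.0447z*, so z* = 5.76/0.0447 = 129.

x* ≈ 451, y* ≈ 23.4, z* ≈ 129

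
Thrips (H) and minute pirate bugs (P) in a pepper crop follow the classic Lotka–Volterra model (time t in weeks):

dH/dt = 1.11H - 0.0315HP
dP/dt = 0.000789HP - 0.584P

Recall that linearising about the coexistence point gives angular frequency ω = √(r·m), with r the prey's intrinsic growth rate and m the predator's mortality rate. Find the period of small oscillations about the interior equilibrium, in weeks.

Here r = 1.11 and m = 0.584, so r·m = 0.648.
ω = √0.648 = 0.805 per week, hence T = 2π/ω ≈ 7.8 weeks.

T ≈ 7.8 weeks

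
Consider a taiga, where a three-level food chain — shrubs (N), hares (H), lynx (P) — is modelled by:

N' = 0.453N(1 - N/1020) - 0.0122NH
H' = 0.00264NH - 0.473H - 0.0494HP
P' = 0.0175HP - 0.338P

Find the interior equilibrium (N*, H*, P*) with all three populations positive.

N* ≈ 489, H* ≈ 19.3, P* ≈ 16.6

From dP/dt = 0: 0.0175H* = 0.338, so H* = 19.3.
From dN/dt = 0: 0.453(1 - N*/1020) = 0.0122·19.3, giving N* = 1020·(1 - 0.52) = 489.
From dH/dt = 0: 0.00264·489 - 0.473 = 0.0494P*, so P* = 0.819/0.0494 = 16.6.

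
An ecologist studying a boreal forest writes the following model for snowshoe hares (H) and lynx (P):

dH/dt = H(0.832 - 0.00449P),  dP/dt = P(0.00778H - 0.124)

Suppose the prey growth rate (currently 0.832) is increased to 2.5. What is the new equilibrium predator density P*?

At the interior fixed point, setting dH/dt = 0 with H > 0 fixes P* = (prey growth rate)/(HP coefficient) — independent of the other coefficients.
With the change, P* = 2.5/0.00449 = 557; it rises from 185.

P* ≈ 557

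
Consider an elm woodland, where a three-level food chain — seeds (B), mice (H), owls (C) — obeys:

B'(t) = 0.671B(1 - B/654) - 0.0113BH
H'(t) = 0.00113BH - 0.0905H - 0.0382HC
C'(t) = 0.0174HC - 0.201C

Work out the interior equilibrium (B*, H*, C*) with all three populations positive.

B* ≈ 527, H* ≈ 11.6, C* ≈ 13.2

From dC/dt = 0: 0.0174H* = 0.201, so H* = 11.6.
From dB/dt = 0: 0.671(1 - B*/654) = 0.0113·11.6, giving B* = 654·(1 - 0.195) = 527.
From dH/dt = 0: 0.00113·527 - 0.0905 = 0.0382C*, so C* = 0.505/0.0382 = 13.2.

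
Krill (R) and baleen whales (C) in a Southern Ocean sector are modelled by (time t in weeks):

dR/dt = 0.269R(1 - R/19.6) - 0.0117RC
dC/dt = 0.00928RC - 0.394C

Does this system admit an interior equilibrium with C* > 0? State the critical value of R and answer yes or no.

The predator equation gives dC/dt > 0 only when R > 0.394/0.00928 = 42.5.
Without the predator, R → K = 19.6. Since 19.6 < 42.5, the predator cannot invade.

Threshold R = 42.5; K < 42.5, so no, the predator goes extinct.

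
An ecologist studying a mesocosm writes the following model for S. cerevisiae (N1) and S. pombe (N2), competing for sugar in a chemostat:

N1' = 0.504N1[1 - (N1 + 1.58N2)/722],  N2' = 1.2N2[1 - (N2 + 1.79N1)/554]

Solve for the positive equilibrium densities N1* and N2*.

N1* ≈ 83.9, N2* ≈ 404

Setting both brackets to zero gives the nullclines N1 + 1.58N2 = 722 and 1.79N1 + N2 = 554.
Substituting N2 = 554 - 1.79N1 into the first: N1(1 - 1.58·1.79) = 722 - 1.58·554.
So N1* = -153/-1.83 = 83.9, and then N2* = 554 - 1.79·83.9 = 404.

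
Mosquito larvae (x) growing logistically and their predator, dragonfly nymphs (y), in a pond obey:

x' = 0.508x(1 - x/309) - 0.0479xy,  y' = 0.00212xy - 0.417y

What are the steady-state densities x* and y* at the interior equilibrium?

x* ≈ 197, y* ≈ 3.85

From dy/dt = 0 with y > 0: 0.00212x* = 0.417, so x* = 197.
Substitute into dx/dt = 0: 0.508(1 - 197/309) = 0.0479y*.
The bracket is 0.363, giving y* = 0.185/0.0479 = 3.85.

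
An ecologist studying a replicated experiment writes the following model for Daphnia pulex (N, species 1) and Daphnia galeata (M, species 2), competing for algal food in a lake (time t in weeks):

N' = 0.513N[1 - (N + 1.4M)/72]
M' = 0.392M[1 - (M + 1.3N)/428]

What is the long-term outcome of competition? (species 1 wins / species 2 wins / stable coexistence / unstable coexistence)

Compare the nullcline intercepts: K1/α12 = 72/1.4 = 51.4 < K2 = 428; K2/α21 = 428/1.3 = 329 > K1 = 72.
Since the inequalities point opposite ways, species 2 can invade but species 1 cannot.

species 2 excludes species 1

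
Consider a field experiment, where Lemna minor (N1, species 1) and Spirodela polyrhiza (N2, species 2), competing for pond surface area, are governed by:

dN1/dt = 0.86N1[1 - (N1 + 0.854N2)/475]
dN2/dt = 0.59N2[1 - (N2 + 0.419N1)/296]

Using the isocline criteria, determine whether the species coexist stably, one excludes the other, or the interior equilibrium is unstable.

Compare the nullcline intercepts: K1/α12 = 475/0.854 = 556 > K2 = 296; K2/α21 = 296/0.419 = 706 > K1 = 475.
Since both inequalities hold, each species can invade when rare, so the interior equilibrium is stable.

stable coexistence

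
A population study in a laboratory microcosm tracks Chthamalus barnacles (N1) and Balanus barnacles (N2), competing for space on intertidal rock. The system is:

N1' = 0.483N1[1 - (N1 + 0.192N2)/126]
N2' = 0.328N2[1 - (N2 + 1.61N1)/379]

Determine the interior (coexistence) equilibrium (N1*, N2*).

N1* ≈ 77, N2* ≈ 255

Setting both brackets to zero gives the nullclines N1 + 0.192N2 = 126 and 1.61N1 + N2 = 379.
Substituting N2 = 379 - 1.61N1 into the first: N1(1 - 0.192·1.61) = 126 - 0.192·379.
So N1* = 53.2/0.691 = 77, and then N2* = 379 - 1.61·77 = 255.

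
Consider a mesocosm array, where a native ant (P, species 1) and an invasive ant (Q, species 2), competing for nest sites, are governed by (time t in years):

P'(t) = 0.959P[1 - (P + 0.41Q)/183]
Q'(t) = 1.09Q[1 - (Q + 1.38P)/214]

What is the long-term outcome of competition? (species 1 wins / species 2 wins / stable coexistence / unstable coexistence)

Compare the nullcline intercepts: K1/α12 = 183/0.41 = 446 > K2 = 214; K2/α21 = 214/1.38 = 155 < K1 = 183.
Since the inequalities point opposite ways, species 1 can invade but species 2 cannot.

species 1 excludes species 2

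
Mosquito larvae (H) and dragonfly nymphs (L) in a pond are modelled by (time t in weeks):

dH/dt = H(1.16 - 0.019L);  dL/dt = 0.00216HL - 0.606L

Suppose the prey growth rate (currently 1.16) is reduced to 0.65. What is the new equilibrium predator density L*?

L* ≈ 34.2

At the interior fixed point, setting dH/dt = 0 with H > 0 fixes L* = (prey growth rate)/(HL coefficient) — independent of the other coefficients.
With the change, L* = 0.65/0.019 = 34.2; it falls from 61.1.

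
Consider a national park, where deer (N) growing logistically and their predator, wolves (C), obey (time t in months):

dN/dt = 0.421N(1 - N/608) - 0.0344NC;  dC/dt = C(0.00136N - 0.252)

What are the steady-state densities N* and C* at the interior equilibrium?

N* ≈ 185, C* ≈ 8.51

From dC/dt = 0 with C > 0: 0.00136N* = 0.252, so N* = 185.
Substitute into dN/dt = 0: 0.421(1 - 185/608) = 0.0344C*.
The bracket is 0.695, giving C* = 0.293/0.0344 = 8.51.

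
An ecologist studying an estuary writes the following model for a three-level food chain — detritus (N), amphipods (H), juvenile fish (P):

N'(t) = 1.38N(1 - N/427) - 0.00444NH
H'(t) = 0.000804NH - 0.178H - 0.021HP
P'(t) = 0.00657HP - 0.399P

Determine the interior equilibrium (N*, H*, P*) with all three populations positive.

From dP/dt = 0: 0.00657H* = 0.399, so H* = 60.7.
From dN/dt = 0: 1.38(1 - N*/427) = 0.00444·60.7, giving N* = 427·(1 - 0.195) = 344.
From dH/dt = 0: 0.000804·344 - 0.178 = 0.021P*, so P* = 0.0982/0.021 = 4.68.

N* ≈ 344, H* ≈ 60.7, P* ≈ 4.68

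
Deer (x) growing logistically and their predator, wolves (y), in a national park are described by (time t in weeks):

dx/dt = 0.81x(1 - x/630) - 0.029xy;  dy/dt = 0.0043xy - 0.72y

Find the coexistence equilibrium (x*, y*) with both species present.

From dy/dt = 0 with y > 0: 0.0043x* = 0.72, so x* = 167.
Substitute into dx/dt = 0: 0.81(1 - 167/630) = 0.029y*.
The bracket is 0.734, giving y* = 0.595/0.029 = 20.5.

x* ≈ 167, y* ≈ 20.5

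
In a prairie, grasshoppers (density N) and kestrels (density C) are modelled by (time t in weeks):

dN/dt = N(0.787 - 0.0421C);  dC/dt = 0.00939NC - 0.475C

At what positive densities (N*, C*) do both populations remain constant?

Set dC/dt = 0 with C > 0: 0.00939N - 0.475 = 0, so N* = 0.475/0.00939 = 50.6.
Set dN/dt = 0 with N > 0: 0.787 - 0.0421C = 0, so C* = 0.787/0.0421 = 18.7.

N* ≈ 50.6, C* ≈ 18.7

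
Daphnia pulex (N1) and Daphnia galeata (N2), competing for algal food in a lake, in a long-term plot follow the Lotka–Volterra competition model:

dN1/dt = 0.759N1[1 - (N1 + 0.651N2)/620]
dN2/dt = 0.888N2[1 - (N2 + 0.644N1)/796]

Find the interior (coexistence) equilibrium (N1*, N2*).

N1* ≈ 175, N2* ≈ 683

Setting both brackets to zero gives the nullclines N1 + 0.651N2 = 620 and 0.644N1 + N2 = 796.
Substituting N2 = 796 - 0.644N1 into the first: N1(1 - 0.651·0.644) = 620 - 0.651·796.
So N1* = 102/0.581 = 175, and then N2* = 796 - 0.644·175 = 683.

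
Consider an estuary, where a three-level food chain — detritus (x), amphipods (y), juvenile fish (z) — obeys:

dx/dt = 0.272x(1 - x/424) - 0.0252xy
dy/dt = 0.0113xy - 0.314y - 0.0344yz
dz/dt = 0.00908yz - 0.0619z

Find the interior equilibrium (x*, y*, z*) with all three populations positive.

From dz/dt = 0: 0.00908y* = 0.0619, so y* = 6.82.
From dx/dt = 0: 0.272(1 - x*/424) = 0.0252·6.82, giving x* = 424·(1 - 0.632) = 156.
From dy/dt = 0: 0.0113·156 - 0.314 = 0.0344z*, so z* = 1.45/0.0344 = 42.2.

x* ≈ 156, y* ≈ 6.82, z* ≈ 42.2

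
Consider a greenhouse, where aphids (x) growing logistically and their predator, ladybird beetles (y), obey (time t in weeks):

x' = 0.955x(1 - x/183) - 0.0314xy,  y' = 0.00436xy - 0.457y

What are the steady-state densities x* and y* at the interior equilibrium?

x* ≈ 105, y* ≈ 13

From dy/dt = 0 with y > 0: 0.00436x* = 0.457, so x* = 105.
Substitute into dx/dt = 0: 0.955(1 - 105/183) = 0.0314y*.
The bracket is 0.427, giving y* = 0.408/0.0314 = 13.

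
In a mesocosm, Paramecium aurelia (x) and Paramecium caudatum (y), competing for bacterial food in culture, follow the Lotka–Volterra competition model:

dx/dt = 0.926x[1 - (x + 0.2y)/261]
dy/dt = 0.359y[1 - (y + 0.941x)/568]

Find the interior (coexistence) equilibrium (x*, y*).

Setting both brackets to zero gives the nullclines x + 0.2y = 261 and 0.941x + y = 568.
Substituting y = 568 - 0.941x into the first: x(1 - 0.2·0.941) = 261 - 0.2·568.
So x* = 147/0.812 = 182, and then y* = 568 - 0.941·182 = 397.

x* ≈ 182, y* ≈ 397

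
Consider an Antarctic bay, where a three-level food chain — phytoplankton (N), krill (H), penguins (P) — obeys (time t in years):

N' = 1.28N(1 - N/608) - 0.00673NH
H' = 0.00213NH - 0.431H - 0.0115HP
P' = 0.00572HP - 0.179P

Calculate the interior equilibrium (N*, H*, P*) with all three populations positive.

N* ≈ 508, H* ≈ 31.3, P* ≈ 56.6

From dP/dt = 0: 0.00572H* = 0.179, so H* = 31.3.
From dN/dt = 0: 1.28(1 - N*/608) = 0.00673·31.3, giving N* = 608·(1 - 0.165) = 508.
From dH/dt = 0: 0.00213·508 - 0.431 = 0.0115P*, so P* = 0.651/0.0115 = 56.6.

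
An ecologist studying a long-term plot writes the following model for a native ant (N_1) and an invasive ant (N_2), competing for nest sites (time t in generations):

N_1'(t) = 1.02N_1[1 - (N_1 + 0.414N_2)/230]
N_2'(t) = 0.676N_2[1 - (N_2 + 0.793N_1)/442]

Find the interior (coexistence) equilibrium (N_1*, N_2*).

N_1* ≈ 70, N_2* ≈ 386

Setting both brackets to zero gives the nullclines N_1 + 0.414N_2 = 230 and 0.793N_1 + N_2 = 442.
Substituting N_2 = 442 - 0.793N_1 into the first: N_1(1 - 0.414·0.793) = 230 - 0.414·442.
So N_1* = 47/0.672 = 70, and then N_2* = 442 - 0.793·70 = 386.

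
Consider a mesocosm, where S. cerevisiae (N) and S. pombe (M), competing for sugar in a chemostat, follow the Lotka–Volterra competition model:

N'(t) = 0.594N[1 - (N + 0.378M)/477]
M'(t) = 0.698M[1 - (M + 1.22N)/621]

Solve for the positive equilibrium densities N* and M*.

N* ≈ 450, M* ≈ 72.5

Setting both brackets to zero gives the nullclines N + 0.378M = 477 and 1.22N + M = 621.
Substituting M = 621 - 1.22N into the first: N(1 - 0.378·1.22) = 477 - 0.378·621.
So N* = 242/0.539 = 450, and then M* = 621 - 1.22·450 = 72.5.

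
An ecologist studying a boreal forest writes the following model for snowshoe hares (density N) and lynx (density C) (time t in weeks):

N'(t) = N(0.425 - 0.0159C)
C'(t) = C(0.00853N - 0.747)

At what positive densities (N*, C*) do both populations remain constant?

Set dC/dt = 0 with C > 0: 0.00853N - 0.747 = 0, so N* = 0.747/0.00853 = 87.6.
Set dN/dt = 0 with N > 0: 0.425 - 0.0159C = 0, so C* = 0.425/0.0159 = 26.7.

N* ≈ 87.6, C* ≈ 26.7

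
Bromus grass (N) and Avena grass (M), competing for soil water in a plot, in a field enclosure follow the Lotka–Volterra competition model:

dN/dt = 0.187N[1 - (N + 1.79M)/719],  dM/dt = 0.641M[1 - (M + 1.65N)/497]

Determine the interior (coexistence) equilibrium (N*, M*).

Setting both brackets to zero gives the nullclines N + 1.79M = 719 and 1.65N + M = 497.
Substituting M = 497 - 1.65N into the first: N(1 - 1.79·1.65) = 719 - 1.79·497.
So N* = -171/-1.95 = 87.3, and then M* = 497 - 1.65·87.3 = 353.

N* ≈ 87.3, M* ≈ 353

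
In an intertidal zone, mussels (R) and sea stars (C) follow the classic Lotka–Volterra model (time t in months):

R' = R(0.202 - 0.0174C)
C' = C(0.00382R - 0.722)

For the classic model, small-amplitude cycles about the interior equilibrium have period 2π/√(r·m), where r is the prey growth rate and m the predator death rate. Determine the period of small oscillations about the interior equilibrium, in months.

T ≈ 16.5 months

Here r = 0.202 and m = 0.722, so r·m = 0.146.
ω = √0.146 = 0.382 per month, hence T = 2π/ω ≈ 16.5 months.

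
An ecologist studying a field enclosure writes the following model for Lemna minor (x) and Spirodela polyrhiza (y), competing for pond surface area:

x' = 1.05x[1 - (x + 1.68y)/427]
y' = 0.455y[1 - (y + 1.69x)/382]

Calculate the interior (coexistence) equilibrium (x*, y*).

Setting both brackets to zero gives the nullclines x + 1.68y = 427 and 1.69x + y = 382.
Substituting y = 382 - 1.69x into the first: x(1 - 1.68·1.69) = 427 - 1.68·382.
So x* = -215/-1.84 = 117, and then y* = 382 - 1.69·117 = 185.

x* ≈ 117, y* ≈ 185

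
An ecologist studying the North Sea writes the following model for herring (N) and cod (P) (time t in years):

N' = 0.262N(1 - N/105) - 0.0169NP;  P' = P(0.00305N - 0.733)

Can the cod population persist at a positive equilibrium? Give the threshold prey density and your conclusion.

Threshold N = 240; K < 240, so no, the predator goes extinct.

The predator equation gives dP/dt > 0 only when N > 0.733/0.00305 = 240.
Without the predator, N → K = 105. Since 105 < 240, the predator cannot invade.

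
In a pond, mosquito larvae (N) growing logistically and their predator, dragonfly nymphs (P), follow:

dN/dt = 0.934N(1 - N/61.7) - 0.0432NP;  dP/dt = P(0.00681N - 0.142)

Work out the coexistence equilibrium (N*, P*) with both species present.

From dP/dt = 0 with P > 0: 0.00681N* = 0.142, so N* = 20.9.
Substitute into dN/dt = 0: 0.934(1 - 20.9/61.7) = 0.0432P*.
The bracket is 0.662, giving P* = 0.618/0.0432 = 14.3.

N* ≈ 20.9, P* ≈ 14.3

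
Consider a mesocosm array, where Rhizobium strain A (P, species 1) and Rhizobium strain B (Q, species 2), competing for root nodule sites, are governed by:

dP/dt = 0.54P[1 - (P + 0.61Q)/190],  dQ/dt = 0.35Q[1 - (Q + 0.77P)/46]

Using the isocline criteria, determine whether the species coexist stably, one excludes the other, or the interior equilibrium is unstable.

species 1 excludes species 2

Compare the nullcline intercepts: K1/α12 = 190/0.61 = 311 > K2 = 46; K2/α21 = 46/0.77 = 59.7 < K1 = 190.
Since the inequalities point opposite ways, species 1 can invade but species 2 cannot.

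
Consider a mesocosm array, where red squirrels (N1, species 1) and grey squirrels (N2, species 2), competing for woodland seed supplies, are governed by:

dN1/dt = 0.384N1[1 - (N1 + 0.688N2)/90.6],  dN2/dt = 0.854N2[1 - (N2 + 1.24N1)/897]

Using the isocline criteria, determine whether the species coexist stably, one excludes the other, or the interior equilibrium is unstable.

Compare the nullcline intercepts: K1/α12 = 90.6/0.688 = 132 < K2 = 897; K2/α21 = 897/1.24 = 723 > K1 = 90.6.
Since the inequalities point opposite ways, species 2 can invade but species 1 cannot.

species 2 excludes species 1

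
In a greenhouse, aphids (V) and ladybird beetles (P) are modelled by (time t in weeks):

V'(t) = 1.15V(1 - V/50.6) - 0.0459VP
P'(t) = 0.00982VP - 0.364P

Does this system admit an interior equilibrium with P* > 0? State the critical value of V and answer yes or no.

The predator equation gives dP/dt > 0 only when V > 0.364/0.00982 = 37.1.
Without the predator, V → K = 50.6. Since 50.6 > 37.1, the predator can invade and persist.

Threshold V = 37.1; K > 37.1, so yes, the predator persists.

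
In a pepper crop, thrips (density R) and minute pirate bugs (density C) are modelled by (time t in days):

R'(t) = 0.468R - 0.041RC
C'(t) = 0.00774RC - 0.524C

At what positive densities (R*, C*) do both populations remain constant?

R* ≈ 67.7, C* ≈ 11.4

Set dC/dt = 0 with C > 0: 0.00774R - 0.524 = 0, so R* = 0.524/0.00774 = 67.7.
Set dR/dt = 0 with R > 0: 0.468 - 0.041C = 0, so C* = 0.468/0.041 = 11.4.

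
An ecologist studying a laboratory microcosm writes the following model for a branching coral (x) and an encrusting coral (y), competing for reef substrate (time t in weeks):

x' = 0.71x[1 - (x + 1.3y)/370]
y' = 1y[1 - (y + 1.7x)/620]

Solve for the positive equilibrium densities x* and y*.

x* ≈ 360, y* ≈ 7.44

Setting both brackets to zero gives the nullclines x + 1.3y = 370 and 1.7x + y = 620.
Substituting y = 620 - 1.7x into the first: x(1 - 1.3·1.7) = 370 - 1.3·620.
So x* = -436/-1.21 = 360, and then y* = 620 - 1.7·360 = 7.44.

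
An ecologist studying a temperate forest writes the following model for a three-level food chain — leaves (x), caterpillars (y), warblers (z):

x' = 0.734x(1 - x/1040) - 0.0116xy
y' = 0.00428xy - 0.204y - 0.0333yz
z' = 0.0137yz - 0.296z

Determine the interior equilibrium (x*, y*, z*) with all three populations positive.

x* ≈ 685, y* ≈ 21.6, z* ≈ 81.9

From dz/dt = 0: 0.0137y* = 0.296, so y* = 21.6.
From dx/dt = 0: 0.734(1 - x*/1040) = 0.0116·21.6, giving x* = 1040·(1 - 0.341) = 685.
From dy/dt = 0: 0.00428·685 - 0.204 = 0.0333z*, so z* = 2.73/0.0333 = 81.9.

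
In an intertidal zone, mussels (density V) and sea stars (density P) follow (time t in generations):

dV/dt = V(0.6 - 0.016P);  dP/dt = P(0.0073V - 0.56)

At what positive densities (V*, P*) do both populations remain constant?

Set dP/dt = 0 with P > 0: 0.0073V - 0.56 = 0, so V* = 0.56/0.0073 = 76.7.
Set dV/dt = 0 with V > 0: 0.6 - 0.016P = 0, so P* = 0.6/0.016 = 37.5.

V* ≈ 76.7, P* ≈ 37.5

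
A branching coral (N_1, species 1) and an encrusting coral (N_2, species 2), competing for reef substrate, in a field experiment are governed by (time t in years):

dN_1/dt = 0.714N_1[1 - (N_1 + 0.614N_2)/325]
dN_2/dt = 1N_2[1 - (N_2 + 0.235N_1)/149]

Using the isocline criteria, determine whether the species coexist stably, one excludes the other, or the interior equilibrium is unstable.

stable coexistence

Compare the nullcline intercepts: K1/α12 = 325/0.614 = 529 > K2 = 149; K2/α21 = 149/0.235 = 634 > K1 = 325.
Since both inequalities hold, each species can invade when rare, so the interior equilibrium is stable.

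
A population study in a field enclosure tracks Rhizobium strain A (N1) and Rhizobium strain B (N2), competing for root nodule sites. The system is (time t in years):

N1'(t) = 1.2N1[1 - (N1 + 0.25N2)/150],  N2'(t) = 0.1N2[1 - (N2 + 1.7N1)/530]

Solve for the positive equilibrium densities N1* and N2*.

Setting both brackets to zero gives the nullclines N1 + 0.25N2 = 150 and 1.7N1 + N2 = 530.
Substituting N2 = 530 - 1.7N1 into the first: N1(1 - 0.25·1.7) = 150 - 0.25·530.
So N1* = 17.5/0.575 = 30.4, and then N2* = 530 - 1.7·30.4 = 478.

N1* ≈ 30.4, N2* ≈ 478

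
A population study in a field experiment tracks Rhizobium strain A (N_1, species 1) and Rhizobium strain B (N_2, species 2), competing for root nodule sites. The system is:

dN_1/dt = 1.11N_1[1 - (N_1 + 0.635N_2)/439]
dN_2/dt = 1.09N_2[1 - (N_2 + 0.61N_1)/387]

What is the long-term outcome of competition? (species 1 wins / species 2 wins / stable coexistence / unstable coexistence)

Compare the nullcline intercepts: K1/α12 = 439/0.635 = 691 > K2 = 387; K2/α21 = 387/0.61 = 634 > K1 = 439.
Since both inequalities hold, each species can invade when rare, so the interior equilibrium is stable.

stable coexistence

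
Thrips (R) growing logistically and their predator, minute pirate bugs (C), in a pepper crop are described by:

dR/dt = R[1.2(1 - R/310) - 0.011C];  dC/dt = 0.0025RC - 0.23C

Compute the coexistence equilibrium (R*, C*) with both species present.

From dC/dt = 0 with C > 0: 0.0025R* = 0.23, so R* = 92.
Substitute into dR/dt = 0: 1.2(1 - 92/310) = 0.011C*.
The bracket is 0.703, giving C* = 0.844/0.011 = 76.7.

R* ≈ 92, C* ≈ 76.7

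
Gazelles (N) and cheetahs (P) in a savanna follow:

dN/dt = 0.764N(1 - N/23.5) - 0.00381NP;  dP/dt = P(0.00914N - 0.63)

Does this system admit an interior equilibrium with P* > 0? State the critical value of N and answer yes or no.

The predator equation gives dP/dt > 0 only when N > 0.63/0.00914 = 68.9.
Without the predator, N → K = 23.5. Since 23.5 < 68.9, the predator cannot invade.

Threshold N = 68.9; K < 68.9, so no, the predator goes extinct.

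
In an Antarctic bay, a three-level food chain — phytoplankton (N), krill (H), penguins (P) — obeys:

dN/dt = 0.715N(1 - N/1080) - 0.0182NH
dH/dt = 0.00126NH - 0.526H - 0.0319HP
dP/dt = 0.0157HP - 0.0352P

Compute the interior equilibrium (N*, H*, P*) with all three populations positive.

From dP/dt = 0: 0.0157H* = 0.0352, so H* = 2.24.
From dN/dt = 0: 0.715(1 - N*/1080) = 0.0182·2.24, giving N* = 1080·(1 - 0.0571) = 1020.
From dH/dt = 0: 0.00126·1020 - 0.526 = 0.0319P*, so P* = 0.757/0.0319 = 23.7.

N* ≈ 1020, H* ≈ 2.24, P* ≈ 23.7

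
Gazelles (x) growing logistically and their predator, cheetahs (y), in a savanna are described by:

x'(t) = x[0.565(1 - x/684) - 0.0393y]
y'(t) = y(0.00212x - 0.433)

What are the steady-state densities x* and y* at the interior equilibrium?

From dy/dt = 0 with y > 0: 0.00212x* = 0.433, so x* = 204.
Substitute into dx/dt = 0: 0.565(1 - 204/684) = 0.0393y*.
The bracket is 0.701, giving y* = 0.396/0.0393 = 10.1.

x* ≈ 204, y* ≈ 10.1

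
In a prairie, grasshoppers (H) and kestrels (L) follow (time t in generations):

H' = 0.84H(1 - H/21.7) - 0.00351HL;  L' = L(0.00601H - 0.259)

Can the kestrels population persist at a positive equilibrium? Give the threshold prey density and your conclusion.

The predator equation gives dL/dt > 0 only when H > 0.259/0.00601 = 43.1.
Without the predator, H → K = 21.7. Since 21.7 < 43.1, the predator cannot invade.

Threshold H = 43.1; K < 43.1, so no, the predator goes extinct.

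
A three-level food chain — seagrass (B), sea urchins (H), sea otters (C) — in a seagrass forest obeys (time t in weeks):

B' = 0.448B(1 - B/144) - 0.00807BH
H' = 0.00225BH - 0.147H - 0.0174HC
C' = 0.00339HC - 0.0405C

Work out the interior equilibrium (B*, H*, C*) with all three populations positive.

From dC/dt = 0: 0.00339H* = 0.0405, so H* = 11.9.
From dB/dt = 0: 0.448(1 - B*/144) = 0.00807·11.9, giving B* = 144·(1 - 0.215) = 113.
From dH/dt = 0: 0.00225·113 - 0.147 = 0.0174C*, so C* = 0.107/0.0174 = 6.17.

B* ≈ 113, H* ≈ 11.9, C* ≈ 6.17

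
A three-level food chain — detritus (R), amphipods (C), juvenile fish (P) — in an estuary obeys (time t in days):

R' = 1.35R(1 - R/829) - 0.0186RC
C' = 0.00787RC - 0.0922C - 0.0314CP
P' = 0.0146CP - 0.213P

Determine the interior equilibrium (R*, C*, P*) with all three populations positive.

R* ≈ 662, C* ≈ 14.6, P* ≈ 163

From dP/dt = 0: 0.0146C* = 0.213, so C* = 14.6.
From dR/dt = 0: 1.35(1 - R*/829) = 0.0186·14.6, giving R* = 829·(1 - 0.201) = 662.
From dC/dt = 0: 0.00787·662 - 0.0922 = 0.0314P*, so P* = 5.12/0.0314 = 163.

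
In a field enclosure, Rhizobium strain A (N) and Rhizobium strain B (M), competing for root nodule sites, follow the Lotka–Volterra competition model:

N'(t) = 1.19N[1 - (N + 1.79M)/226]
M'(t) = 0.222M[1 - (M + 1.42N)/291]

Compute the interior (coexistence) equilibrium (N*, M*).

Setting both brackets to zero gives the nullclines N + 1.79M = 226 and 1.42N + M = 291.
Substituting M = 291 - 1.42N into the first: N(1 - 1.79·1.42) = 226 - 1.79·291.
So N* = -295/-1.54 = 191, and then M* = 291 - 1.42·191 = 19.4.

N* ≈ 191, M* ≈ 19.4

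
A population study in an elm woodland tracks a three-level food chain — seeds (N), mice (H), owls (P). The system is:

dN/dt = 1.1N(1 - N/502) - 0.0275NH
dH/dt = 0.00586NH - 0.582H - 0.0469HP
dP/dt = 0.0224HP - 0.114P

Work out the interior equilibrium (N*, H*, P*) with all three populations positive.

From dP/dt = 0: 0.0224H* = 0.114, so H* = 5.09.
From dN/dt = 0: 1.1(1 - N*/502) = 0.0275·5.09, giving N* = 502·(1 - 0.127) = 438.
From dH/dt = 0: 0.00586·438 - 0.582 = 0.0469P*, so P* = 1.99/0.0469 = 42.3.

N* ≈ 438, H* ≈ 5.09, P* ≈ 42.3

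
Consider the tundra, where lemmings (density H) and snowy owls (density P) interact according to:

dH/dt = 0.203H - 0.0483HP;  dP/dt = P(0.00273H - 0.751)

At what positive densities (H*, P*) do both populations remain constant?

H* ≈ 275, P* ≈ 4.2

Set dP/dt = 0 with P > 0: 0.00273H - 0.751 = 0, so H* = 0.751/0.00273 = 275.
Set dH/dt = 0 with H > 0: 0.203 - 0.0483P = 0, so P* = 0.203/0.0483 = 4.2.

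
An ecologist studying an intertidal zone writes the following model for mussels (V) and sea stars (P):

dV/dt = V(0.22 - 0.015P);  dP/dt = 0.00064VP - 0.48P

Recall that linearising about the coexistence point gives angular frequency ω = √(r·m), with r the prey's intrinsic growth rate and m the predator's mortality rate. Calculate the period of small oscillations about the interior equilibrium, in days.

Here r = 0.22 and m = 0.48, so r·m = 0.106.
ω = √0.106 = 0.325 per day, hence T = 2π/ω ≈ 19.3 days.

T ≈ 19.3 days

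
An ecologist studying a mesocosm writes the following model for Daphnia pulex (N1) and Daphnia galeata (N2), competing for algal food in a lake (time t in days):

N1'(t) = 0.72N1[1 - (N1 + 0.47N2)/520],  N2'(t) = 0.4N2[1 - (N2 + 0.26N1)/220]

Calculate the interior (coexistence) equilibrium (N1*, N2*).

N1* ≈ 475, N2* ≈ 96.6

Setting both brackets to zero gives the nullclines N1 + 0.47N2 = 520 and 0.26N1 + N2 = 220.
Substituting N2 = 220 - 0.26N1 into the first: N1(1 - 0.47·0.26) = 520 - 0.47·220.
So N1* = 417/0.878 = 475, and then N2* = 220 - 0.26·475 = 96.6.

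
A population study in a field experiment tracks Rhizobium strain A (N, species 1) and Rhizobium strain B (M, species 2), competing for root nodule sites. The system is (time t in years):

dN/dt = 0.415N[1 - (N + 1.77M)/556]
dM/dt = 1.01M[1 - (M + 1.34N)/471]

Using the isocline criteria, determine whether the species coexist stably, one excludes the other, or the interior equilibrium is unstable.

unstable coexistence (outcome depends on initial conditions)

Compare the nullcline intercepts: K1/α12 = 556/1.77 = 314 < K2 = 471; K2/α21 = 471/1.34 = 351 < K1 = 556.
Since both are reversed, neither can invade when rare; the interior point is a saddle.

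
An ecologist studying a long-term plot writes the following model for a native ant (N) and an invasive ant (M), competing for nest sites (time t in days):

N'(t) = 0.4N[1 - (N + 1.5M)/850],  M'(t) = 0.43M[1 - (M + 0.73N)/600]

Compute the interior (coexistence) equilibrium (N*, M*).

N* ≈ 526, M* ≈ 216

Setting both brackets to zero gives the nullclines N + 1.5M = 850 and 0.73N + M = 600.
Substituting M = 600 - 0.73N into the first: N(1 - 1.5·0.73) = 850 - 1.5·600.
So N* = -50/-0.095 = 526, and then M* = 600 - 0.73·526 = 216.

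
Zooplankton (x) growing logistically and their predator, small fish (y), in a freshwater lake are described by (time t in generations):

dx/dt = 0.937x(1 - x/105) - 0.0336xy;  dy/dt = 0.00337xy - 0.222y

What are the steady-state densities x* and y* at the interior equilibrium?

From dy/dt = 0 with y > 0: 0.00337x* = 0.222, so x* = 65.9.
Substitute into dx/dt = 0: 0.937(1 - 65.9/105) = 0.0336y*.
The bracket is 0.373, giving y* = 0.349/0.0336 = 10.4.

x* ≈ 65.9, y* ≈ 10.4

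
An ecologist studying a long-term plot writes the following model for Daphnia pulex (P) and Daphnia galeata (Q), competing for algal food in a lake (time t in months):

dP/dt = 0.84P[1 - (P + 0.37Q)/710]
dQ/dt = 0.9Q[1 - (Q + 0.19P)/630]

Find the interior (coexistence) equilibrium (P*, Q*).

P* ≈ 513, Q* ≈ 533

Setting both brackets to zero gives the nullclines P + 0.37Q = 710 and 0.19P + Q = 630.
Substituting Q = 630 - 0.19P into the first: P(1 - 0.37·0.19) = 710 - 0.37·630.
So P* = 477/0.93 = 513, and then Q* = 630 - 0.19·513 = 533.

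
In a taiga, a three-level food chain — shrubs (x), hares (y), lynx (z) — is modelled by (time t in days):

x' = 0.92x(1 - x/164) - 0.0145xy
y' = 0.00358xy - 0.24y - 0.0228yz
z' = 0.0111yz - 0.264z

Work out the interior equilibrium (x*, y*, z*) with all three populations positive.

From dz/dt = 0: 0.0111y* = 0.264, so y* = 23.8.
From dx/dt = 0: 0.92(1 - x*/164) = 0.0145·23.8, giving x* = 164·(1 - 0.375) = 103.
From dy/dt = 0: 0.00358·103 - 0.24 = 0.0228z*, so z* = 0.127/0.0228 = 5.57.

x* ≈ 103, y* ≈ 23.8, z* ≈ 5.57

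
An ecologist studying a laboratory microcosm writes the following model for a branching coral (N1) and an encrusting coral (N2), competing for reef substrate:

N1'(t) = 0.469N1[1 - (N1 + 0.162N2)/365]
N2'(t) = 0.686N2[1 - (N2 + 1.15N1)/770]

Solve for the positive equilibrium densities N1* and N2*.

N1* ≈ 295, N2* ≈ 430

Setting both brackets to zero gives the nullclines N1 + 0.162N2 = 365 and 1.15N1 + N2 = 770.
Substituting N2 = 770 - 1.15N1 into the first: N1(1 - 0.162·1.15) = 365 - 0.162·770.
So N1* = 240/0.814 = 295, and then N2* = 770 - 1.15·295 = 430.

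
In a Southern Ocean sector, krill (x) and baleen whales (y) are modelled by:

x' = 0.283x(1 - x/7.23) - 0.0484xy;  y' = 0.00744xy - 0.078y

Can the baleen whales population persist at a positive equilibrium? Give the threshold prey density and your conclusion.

The predator equation gives dy/dt > 0 only when x > 0.078/0.00744 = 10.5.
Without the predator, x → K = 7.23. Since 7.23 < 10.5, the predator cannot invade.

Threshold x = 10.5; K < 10.5, so no, the predator goes extinct.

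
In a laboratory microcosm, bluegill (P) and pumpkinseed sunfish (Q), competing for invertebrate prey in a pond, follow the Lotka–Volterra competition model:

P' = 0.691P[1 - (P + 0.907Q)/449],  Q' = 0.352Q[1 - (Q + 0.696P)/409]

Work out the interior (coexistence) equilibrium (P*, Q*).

P* ≈ 212, Q* ≈ 262

Setting both brackets to zero gives the nullclines P + 0.907Q = 449 and 0.696P + Q = 409.
Substituting Q = 409 - 0.696P into the first: P(1 - 0.907·0.696) = 449 - 0.907·409.
So P* = 78/0.369 = 212, and then Q* = 409 - 0.696·212 = 262.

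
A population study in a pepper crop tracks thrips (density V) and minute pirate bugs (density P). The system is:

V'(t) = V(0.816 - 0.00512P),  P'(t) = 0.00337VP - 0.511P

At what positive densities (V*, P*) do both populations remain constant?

V* ≈ 152, P* ≈ 159

Set dP/dt = 0 with P > 0: 0.00337V - 0.511 = 0, so V* = 0.511/0.00337 = 152.
Set dV/dt = 0 with V > 0: 0.816 - 0.00512P = 0, so P* = 0.816/0.00512 = 159.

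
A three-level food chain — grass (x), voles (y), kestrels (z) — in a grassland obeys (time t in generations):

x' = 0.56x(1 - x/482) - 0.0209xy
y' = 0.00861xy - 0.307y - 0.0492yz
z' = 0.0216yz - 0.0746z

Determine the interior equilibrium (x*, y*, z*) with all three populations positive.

x* ≈ 420, y* ≈ 3.45, z* ≈ 67.2

From dz/dt = 0: 0.0216y* = 0.0746, so y* = 3.45.
From dx/dt = 0: 0.56(1 - x*/482) = 0.0209·3.45, giving x* = 482·(1 - 0.129) = 420.
From dy/dt = 0: 0.00861·420 - 0.307 = 0.0492z*, so z* = 3.31/0.0492 = 67.2.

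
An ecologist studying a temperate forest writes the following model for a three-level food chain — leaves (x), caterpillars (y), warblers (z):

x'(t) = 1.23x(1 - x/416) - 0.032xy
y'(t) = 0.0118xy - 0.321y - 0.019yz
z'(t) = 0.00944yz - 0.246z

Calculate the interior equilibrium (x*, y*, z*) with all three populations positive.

x* ≈ 134, y* ≈ 26.1, z* ≈ 66.3

From dz/dt = 0: 0.00944y* = 0.246, so y* = 26.1.
From dx/dt = 0: 1.23(1 - x*/416) = 0.032·26.1, giving x* = 416·(1 - 0.678) = 134.
From dy/dt = 0: 0.0118·134 - 0.321 = 0.019z*, so z* = 1.26/0.019 = 66.3.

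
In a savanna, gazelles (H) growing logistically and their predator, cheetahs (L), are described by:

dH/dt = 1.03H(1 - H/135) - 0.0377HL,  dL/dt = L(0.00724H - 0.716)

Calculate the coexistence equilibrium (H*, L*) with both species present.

From dL/dt = 0 with L > 0: 0.00724H* = 0.716, so H* = 98.9.
Substitute into dH/dt = 0: 1.03(1 - 98.9/135) = 0.0377L*.
The bracket is 0.267, giving L* = 0.275/0.0377 = 7.31.

H* ≈ 98.9, L* ≈ 7.31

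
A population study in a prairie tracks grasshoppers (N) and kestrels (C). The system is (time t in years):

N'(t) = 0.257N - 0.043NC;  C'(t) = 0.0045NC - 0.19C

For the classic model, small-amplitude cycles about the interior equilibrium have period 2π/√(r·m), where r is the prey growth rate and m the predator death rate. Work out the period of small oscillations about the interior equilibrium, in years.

Here r = 0.257 and m = 0.19, so r·m = 0.0488.
ω = √0.0488 = 0.221 per year, hence T = 2π/ω ≈ 28.4 years.

T ≈ 28.4 years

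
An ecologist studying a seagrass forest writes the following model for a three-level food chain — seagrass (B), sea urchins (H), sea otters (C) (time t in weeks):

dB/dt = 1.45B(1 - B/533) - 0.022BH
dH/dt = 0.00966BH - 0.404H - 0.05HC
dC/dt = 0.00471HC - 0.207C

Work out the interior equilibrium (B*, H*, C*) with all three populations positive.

B* ≈ 178, H* ≈ 43.9, C* ≈ 26.2

From dC/dt = 0: 0.00471H* = 0.207, so H* = 43.9.
From dB/dt = 0: 1.45(1 - B*/533) = 0.022·43.9, giving B* = 533·(1 - 0.667) = 178.
From dH/dt = 0: 0.00966·178 - 0.404 = 0.05C*, so C* = 1.31/0.05 = 26.2.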